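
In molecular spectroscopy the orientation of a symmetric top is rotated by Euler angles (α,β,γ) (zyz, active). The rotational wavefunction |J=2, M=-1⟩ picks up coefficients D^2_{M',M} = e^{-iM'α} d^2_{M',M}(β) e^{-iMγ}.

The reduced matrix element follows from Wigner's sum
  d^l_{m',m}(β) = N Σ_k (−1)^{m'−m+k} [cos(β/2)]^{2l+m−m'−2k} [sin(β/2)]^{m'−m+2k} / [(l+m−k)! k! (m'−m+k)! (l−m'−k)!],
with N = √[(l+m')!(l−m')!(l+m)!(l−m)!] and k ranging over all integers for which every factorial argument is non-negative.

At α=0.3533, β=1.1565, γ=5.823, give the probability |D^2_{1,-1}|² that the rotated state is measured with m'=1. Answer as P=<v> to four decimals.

First d^2_{1,-1}(β=1.1565), then the phase factors e^{-i(1)α} and e^{-i(-1)γ}:
Half-angle: c=0.837420, s=0.546559. N=√(6·1·1·6)=6.000000
The bounds max(0,m−m')=0 and min(l+m,l−m')=1 give 2 terms
  k=0: (−1)^2·6.0000/(2)·0.8374^2·0.5466^2 = +0.628468
  k=1: (−1)^3·6.0000/(6)·0.8374^0·0.5466^4 = -0.089238
d^2_{1,-1}(1.1565) = +0.628468 -0.089238 = +0.539230
|D^2_{1,-1}|² = |d^2_{1,-1}(β)|² = (+0.539230)² = 0.290769 (the z-rotation phases have unit modulus)

P=0.2908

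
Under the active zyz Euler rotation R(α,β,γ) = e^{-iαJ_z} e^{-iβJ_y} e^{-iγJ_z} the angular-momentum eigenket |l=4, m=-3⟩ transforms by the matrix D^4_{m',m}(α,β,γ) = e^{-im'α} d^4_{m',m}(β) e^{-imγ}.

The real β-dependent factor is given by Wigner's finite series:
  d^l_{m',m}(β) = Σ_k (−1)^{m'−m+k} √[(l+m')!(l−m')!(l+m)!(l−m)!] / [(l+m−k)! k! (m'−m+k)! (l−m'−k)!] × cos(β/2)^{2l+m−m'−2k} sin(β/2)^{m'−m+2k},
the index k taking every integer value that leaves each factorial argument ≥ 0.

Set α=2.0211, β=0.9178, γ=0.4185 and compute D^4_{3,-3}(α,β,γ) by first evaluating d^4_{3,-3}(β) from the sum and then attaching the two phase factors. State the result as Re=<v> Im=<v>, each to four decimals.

Re=0.0039 Im=0.0408

First d^4_{3,-3}(β=0.9178), then the phase factors e^{-i(3)α} and e^{-i(-3)γ}:
Half-angle: c=0.896540, s=0.442962. N=√(5040·1·1·5040)=5040.000000
k: max(0,(-3)−(3))=0 … min(4+(-3),4−(3))=1
  k=0: (−1)^6·5040.0000/(720)·0.8965^2·0.4430^6 = +0.042505
  k=1: (−1)^7·5040.0000/(5040)·0.8965^0·0.4430^8 = -0.001482
d^4_{3,-3}(0.9178) = +0.042505 -0.001482 = +0.041022
D = (+0.975922+0.218118i)·(+0.041022)·(+0.310098+0.950705i) = +0.003908+0.040836i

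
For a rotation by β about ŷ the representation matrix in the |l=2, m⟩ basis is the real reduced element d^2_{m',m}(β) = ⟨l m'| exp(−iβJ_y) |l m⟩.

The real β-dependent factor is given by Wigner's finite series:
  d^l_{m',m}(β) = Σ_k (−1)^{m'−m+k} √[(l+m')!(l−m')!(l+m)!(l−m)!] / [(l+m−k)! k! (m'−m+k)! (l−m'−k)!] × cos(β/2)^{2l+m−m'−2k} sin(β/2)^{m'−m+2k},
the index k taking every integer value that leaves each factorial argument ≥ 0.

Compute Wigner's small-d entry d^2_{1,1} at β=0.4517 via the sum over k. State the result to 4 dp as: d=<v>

d^2_{1,1}(β=0.4517) via Wigner's sum:
Half-angle: c=0.974604, s=0.223935. N=√(6·1·6·1)=6.000000
Admissible k: 0..1 (factorial args all ≥0)
  k=0: (−1)^0·6.0000/(6)·0.9746^4·0.2239^0 = +0.902221
  k=1: (−1)^1·6.0000/(2)·0.9746^2·0.2239^2 = -0.142896
d^2_{1,1}(0.4517) = +0.902221 -0.142896 = +0.759325

d=0.7593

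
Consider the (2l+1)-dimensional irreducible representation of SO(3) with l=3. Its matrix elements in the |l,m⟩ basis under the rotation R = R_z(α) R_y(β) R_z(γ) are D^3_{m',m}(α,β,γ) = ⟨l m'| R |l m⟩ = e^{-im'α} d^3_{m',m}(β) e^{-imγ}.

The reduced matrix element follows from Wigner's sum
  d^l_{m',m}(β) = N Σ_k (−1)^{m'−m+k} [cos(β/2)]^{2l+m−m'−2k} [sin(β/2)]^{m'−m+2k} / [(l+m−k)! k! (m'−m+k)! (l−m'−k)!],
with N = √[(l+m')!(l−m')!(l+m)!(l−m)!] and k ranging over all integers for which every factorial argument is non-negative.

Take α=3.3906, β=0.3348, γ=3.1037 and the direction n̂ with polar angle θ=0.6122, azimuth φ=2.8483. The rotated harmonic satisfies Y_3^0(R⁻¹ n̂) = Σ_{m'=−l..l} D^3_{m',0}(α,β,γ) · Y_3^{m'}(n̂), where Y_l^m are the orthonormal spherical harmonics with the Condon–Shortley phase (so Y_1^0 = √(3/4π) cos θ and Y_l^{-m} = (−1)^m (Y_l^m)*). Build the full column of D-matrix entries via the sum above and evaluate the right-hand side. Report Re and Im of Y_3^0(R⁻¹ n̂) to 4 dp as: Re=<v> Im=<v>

Need the full column D^3_{m',0} for m'=−3..3 at α=3.3906, β=0.3348, γ=3.1037.
cos(β/2)=0.986021, sin(β/2)=0.166619
d^3_{-3,0}: single k=3 term ⇒ +0.019831;  D = -0.014550-0.013474i
d^3_{-2,0}: k∈[2..3] ⇒ +0.143733 -0.004104 = +0.139629;  D = +0.122668+0.066698i
d^3_{-1,0}: k∈[1..3] ⇒ +0.537957 -0.046084 +0.000439 = +0.492312;  D = -0.477128-0.121326i
d^3_{0,0}: k∈[0..3] ⇒ +0.919005 -0.236177 +0.006744 -0.000021 = +0.689550;  D = +0.689550+0.000000i
d^3_{1,0}: k∈[0..2] ⇒ -0.537957 +0.046084 -0.000439 = -0.492312;  D = +0.477128-0.121326i
d^3_{2,0}: k∈[0..1] ⇒ +0.143733 -0.004104 = +0.139629;  D = +0.122668-0.066698i
d^3_{3,0}: single k=0 term ⇒ -0.019831;  D = +0.014550-0.013474i
Y_3^{m'}(θ=0.6122,φ=2.8483) and Σ D·Y over m':
  (-0.0146-0.0135i)·(-0.0505-0.0610i)  (+0.1227+0.0667i)·(+0.2300+0.1529i)  (-0.4771-0.1213i)·(-0.4176-0.1261i)  (+0.6896+0.0000i)·(+0.1065+0.0000i)  (+0.4771-0.1213i)·(+0.4176-0.1261i)  (+0.1227-0.0667i)·(+0.2300-0.1529i)  (+0.0146-0.0135i)·(+0.0505-0.0610i)
Y_3^0(R⁻¹ n̂) = +0.477201+0.000000i

Re=0.4772 Im=0.0000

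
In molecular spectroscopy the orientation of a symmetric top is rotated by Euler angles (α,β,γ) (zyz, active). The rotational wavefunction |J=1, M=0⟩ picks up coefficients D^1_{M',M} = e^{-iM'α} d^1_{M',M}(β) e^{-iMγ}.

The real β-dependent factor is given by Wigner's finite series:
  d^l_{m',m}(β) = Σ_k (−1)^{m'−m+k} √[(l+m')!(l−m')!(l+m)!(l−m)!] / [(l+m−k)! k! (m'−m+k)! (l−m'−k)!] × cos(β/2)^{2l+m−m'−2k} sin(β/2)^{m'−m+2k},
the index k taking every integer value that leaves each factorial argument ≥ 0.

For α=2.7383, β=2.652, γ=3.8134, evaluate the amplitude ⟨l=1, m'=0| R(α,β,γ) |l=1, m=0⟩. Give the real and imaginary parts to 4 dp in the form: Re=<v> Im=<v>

Split into d^1_{0,0}(β=2.652) × two z-phases.
c=cos(2.652/2)=0.242359, s=sin(2.652/2)=0.970187; N=√[1·1·1·1]=1.000000
Admissible k: 0..1 (factorial args all ≥0)
  k=0: (−1)^0·1.0000/(1)·0.2424^2·0.9702^0 = +0.058738
  k=1: (−1)^1·1.0000/(1)·0.2424^0·0.9702^2 = -0.941262
d^1_{0,0}(2.652) = +0.058738 -0.941262 = -0.882524
Attach z-rotation phases: D = e^{-i(0)(2.7383)}·(-0.882524)·e^{-i(0)(3.8134)} = -0.882524+0.000000i

Re=-0.8825 Im=0.0000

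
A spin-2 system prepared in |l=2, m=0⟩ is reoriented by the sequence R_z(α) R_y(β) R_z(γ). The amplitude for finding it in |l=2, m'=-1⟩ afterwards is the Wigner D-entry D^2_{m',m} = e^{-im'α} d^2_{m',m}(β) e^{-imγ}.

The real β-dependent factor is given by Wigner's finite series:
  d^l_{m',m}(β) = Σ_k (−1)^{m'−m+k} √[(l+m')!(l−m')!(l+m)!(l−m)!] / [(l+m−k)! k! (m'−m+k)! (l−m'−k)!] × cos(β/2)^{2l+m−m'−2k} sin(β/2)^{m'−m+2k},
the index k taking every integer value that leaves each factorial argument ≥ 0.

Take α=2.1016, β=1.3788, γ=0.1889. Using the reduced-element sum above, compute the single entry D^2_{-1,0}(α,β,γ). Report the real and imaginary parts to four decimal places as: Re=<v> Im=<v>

First d^2_{-1,0}(β=1.3788), then the phase factors e^{-i(-1)α} and e^{-i(0)γ}:
Half-angle: c=0.771628, s=0.636074. N=√(1·6·2·2)=4.898979
The bounds max(0,m−m')=1 and min(l+m,l−m')=2 give 2 terms
  k=1: (−1)^0·4.8990/(2)·0.7716^3·0.6361^1 = +0.715825
  k=2: (−1)^1·4.8990/(2)·0.7716^1·0.6361^3 = -0.486415
d^2_{-1,0}(1.3788) = +0.715825 -0.486415 = +0.229410
D = (-0.506227+0.862401i)·(+0.229410)·(+1.000000+0.000000i) = -0.116134+0.197844i

Re=-0.1161 Im=0.1978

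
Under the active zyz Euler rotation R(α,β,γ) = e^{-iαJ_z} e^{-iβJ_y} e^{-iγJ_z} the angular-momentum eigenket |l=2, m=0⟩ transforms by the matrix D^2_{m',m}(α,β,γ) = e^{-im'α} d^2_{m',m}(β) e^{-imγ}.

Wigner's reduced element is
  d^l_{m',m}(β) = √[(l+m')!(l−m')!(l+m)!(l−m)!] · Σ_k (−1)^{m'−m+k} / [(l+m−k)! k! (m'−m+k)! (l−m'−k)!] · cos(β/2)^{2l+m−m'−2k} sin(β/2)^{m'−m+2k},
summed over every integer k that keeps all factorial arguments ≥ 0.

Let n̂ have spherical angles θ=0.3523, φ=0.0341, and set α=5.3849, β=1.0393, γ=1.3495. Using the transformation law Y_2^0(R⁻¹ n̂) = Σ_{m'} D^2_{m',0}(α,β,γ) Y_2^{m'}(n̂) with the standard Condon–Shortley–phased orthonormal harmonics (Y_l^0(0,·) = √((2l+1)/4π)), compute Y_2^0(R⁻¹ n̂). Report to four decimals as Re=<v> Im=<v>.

Need the full column D^2_{m',0} for m'=−2..2 at α=5.3849, β=1.0393, γ=1.3495.
cos(β/2)=0.867993, sin(β/2)=0.496576
d^2_{-2,0}: single k=2 term ⇒ +0.455072;  D = -0.101873-0.443523i
d^2_{-1,0}: k∈[1..2] ⇒ +0.795445 -0.260345 = +0.535100;  D = +0.333342-0.418587i
d^2_{0,0}: k∈[0..2] ⇒ +0.567630 -0.743130 +0.060806 = -0.114694;  D = -0.114694+0.000000i
d^2_{1,0}: k∈[0..1] ⇒ -0.795445 +0.260345 = -0.535100;  D = -0.333342-0.418587i
d^2_{2,0}: single k=0 term ⇒ +0.455072;  D = -0.101873+0.443523i
Y_2^{m'}(θ=0.3523,φ=0.0341) and Σ D·Y over m':
  (-0.1019-0.4435i)·(+0.0459-0.0031i)  (+0.3333-0.4186i)·(+0.2501-0.0085i)  (-0.1147+0.0000i)·(+0.5181+0.0000i)  (-0.3333-0.4186i)·(-0.2501-0.0085i)  (-0.1019+0.4435i)·(+0.0459+0.0031i)
Y_2^0(R⁻¹ n̂) = +0.088011-0.000000i

Re=0.0880 Im=0.0000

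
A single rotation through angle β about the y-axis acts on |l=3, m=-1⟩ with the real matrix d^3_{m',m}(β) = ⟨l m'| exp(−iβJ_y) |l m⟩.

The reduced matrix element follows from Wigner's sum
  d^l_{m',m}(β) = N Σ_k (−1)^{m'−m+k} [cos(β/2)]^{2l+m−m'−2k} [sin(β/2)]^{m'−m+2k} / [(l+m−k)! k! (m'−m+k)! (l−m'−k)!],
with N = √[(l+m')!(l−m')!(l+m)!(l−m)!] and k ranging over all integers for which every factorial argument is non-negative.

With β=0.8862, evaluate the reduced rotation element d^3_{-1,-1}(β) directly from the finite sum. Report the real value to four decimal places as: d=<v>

d=-0.2704

d^3_{-1,-1}(β=0.8862) via Wigner's sum:
Half-angle: c=0.903427, s=0.428742. N=√(2·24·2·24)=48.000000
k∈{0,1,2} keeps every argument non-negative
  k=0: (−1)^0·48.0000/(48)·0.9034^6·0.4287^0 = +0.543698
  k=1: (−1)^1·48.0000/(6)·0.9034^4·0.4287^2 = -0.979613
  k=2: (−1)^2·48.0000/(8)·0.9034^2·0.4287^4 = +0.165471
d^3_{-1,-1}(0.8862) = +0.543698 -0.979613 +0.165471 = -0.270443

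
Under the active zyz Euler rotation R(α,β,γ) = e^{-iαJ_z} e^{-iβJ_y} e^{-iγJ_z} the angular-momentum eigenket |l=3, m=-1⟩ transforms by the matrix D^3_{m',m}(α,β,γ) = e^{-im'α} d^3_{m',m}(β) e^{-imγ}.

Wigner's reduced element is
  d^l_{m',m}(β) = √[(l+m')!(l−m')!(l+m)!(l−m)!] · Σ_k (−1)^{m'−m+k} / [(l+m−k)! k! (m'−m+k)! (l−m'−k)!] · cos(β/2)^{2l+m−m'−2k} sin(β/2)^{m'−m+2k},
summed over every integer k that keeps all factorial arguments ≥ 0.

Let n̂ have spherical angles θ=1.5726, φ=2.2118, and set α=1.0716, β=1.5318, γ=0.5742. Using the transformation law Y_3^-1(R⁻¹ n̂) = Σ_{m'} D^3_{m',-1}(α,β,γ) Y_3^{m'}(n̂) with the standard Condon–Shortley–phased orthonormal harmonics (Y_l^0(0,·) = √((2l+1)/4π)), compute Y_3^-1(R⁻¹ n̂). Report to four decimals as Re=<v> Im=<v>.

Re=-0.0214 Im=0.0318

Need the full column D^3_{m',-1} for m'=−3..3 at α=1.0716, β=1.5318, γ=0.5742.
cos(β/2)=0.720759, sin(β/2)=0.693186
d^3_{-3,-1}: single k=2 term ⇒ +0.502233;  D = -0.400606-0.302907i
d^3_{-2,-1}: k∈[1..2] ⇒ +0.426383 -0.788768 = -0.362385;  D = +0.330267-0.149152i
d^3_{-1,-1}: k∈[0..2] ⇒ +0.140197 -1.037407 +0.719665 = -0.177545;  D = +0.013304-0.177046i
d^3_{0,-1}: k∈[0..2] ⇒ -0.467079 +1.296078 -0.399604 = +0.429395;  D = +0.360532+0.233232i
d^3_{1,-1}: k∈[0..2] ⇒ +0.778055 -0.959553 +0.110943 = -0.070555;  D = -0.062005+0.033665i
d^3_{2,-1}: k∈[0..1] ⇒ -0.788768 +0.364786 = -0.423981;  D = -0.000762+0.423981i
d^3_{3,-1}: single k=0 term ⇒ +0.464542;  D = -0.407452-0.223118i
Y_3^{m'}(θ=1.5726,φ=2.2118) and Σ D·Y over m':
  (-0.4006-0.3029i)·(+0.3916-0.1439i)  (+0.3303-0.1492i)·(+0.0005-0.0018i)  (+0.0133-0.1770i)·(+0.1933+0.2590i)  (+0.3605+0.2332i)·(+0.0020+0.0000i)  (-0.0620+0.0337i)·(-0.1933+0.2590i)  (-0.0008+0.4240i)·(+0.0005+0.0018i)  (-0.4075-0.2231i)·(-0.3916-0.1439i)
Y_3^-1(R⁻¹ n̂) = -0.021449+0.031753i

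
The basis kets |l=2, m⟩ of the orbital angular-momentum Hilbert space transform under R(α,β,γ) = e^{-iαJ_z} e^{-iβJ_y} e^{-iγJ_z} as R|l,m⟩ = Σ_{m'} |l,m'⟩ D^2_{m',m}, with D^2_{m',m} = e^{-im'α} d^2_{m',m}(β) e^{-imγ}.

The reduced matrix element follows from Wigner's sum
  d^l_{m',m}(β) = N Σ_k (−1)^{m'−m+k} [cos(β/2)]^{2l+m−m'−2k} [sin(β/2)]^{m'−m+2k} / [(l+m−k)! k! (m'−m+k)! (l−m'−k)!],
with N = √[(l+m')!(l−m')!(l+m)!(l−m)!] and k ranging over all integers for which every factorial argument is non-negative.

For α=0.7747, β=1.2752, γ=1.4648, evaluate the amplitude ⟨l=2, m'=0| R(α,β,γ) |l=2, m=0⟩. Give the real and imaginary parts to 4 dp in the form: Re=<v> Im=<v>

First d^2_{0,0}(β=1.2752), then the phase factors e^{-i(0)α} and e^{-i(0)γ}:
Half-angle: c=0.803527, s=0.595269. N=√(2·2·2·2)=4.000000
Admissible k: 0..2 (factorial args all ≥0)
  k=0: (−1)^0·4.0000/(4)·0.8035^4·0.5953^0 = +0.416871
  k=1: (−1)^1·4.0000/(1)·0.8035^2·0.5953^2 = -0.915138
  k=2: (−1)^2·4.0000/(4)·0.8035^0·0.5953^4 = +0.125560
d^2_{0,0}(1.2752) = +0.416871 -0.915138 +0.125560 = -0.372707
D = (+1.000000+0.000000i)·(-0.372707)·(+1.000000+0.000000i) = -0.372707+0.000000i

Re=-0.3727 Im=0.0000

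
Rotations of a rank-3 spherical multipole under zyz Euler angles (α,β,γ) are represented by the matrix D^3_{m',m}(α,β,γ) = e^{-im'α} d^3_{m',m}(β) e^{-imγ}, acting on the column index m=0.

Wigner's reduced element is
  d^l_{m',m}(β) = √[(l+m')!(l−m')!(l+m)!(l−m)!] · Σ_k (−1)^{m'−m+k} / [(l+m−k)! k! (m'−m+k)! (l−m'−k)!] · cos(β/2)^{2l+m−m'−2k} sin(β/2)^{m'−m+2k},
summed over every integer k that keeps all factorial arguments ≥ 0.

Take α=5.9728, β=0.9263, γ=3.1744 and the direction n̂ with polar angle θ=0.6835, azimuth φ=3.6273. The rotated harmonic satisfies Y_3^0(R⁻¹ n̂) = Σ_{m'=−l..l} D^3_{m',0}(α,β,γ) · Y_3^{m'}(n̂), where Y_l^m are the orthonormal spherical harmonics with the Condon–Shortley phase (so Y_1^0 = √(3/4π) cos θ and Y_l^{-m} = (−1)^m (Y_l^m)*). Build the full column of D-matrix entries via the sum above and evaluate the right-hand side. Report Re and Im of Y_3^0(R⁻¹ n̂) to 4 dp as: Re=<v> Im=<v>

Re=-0.1235 Im=0.0000

Need the full column D^3_{m',0} for m'=−3..3 at α=5.9728, β=0.9263, γ=3.1744.
cos(β/2)=0.894650, sin(β/2)=0.446768
d^3_{-3,0}: single k=3 term ⇒ +0.285576;  D = +0.170462-0.229120i
d^3_{-2,0}: k∈[2..3] ⇒ +0.700386 -0.174661 = +0.525725;  D = +0.427641-0.305794i
d^3_{-1,0}: k∈[1..3] ⇒ +0.887029 -0.663618 +0.055164 = +0.278575;  D = +0.265264-0.085084i
d^3_{0,0}: k∈[0..3] ⇒ +0.512764 -1.150852 +0.286998 -0.007952 = -0.359042;  D = -0.359042+0.000000i
d^3_{1,0}: k∈[0..2] ⇒ -0.887029 +0.663618 -0.055164 = -0.278575;  D = -0.265264-0.085084i
d^3_{2,0}: k∈[0..1] ⇒ +0.700386 -0.174661 = +0.525725;  D = +0.427641+0.305794i
d^3_{3,0}: single k=0 term ⇒ -0.285576;  D = -0.170462-0.229120i
Y_3^{m'}(θ=0.6835,φ=3.6273) and Σ D·Y over m':
  (+0.1705-0.2291i)·(-0.0119+0.1044i)  (+0.4276-0.3058i)·(+0.1783-0.2609i)  (+0.2653-0.0851i)·(-0.3621+0.1911i)  (-0.3590+0.0000i)·(+0.0017+0.0000i)  (-0.2653-0.0851i)·(+0.3621+0.1911i)  (+0.4276+0.3058i)·(+0.1783+0.2609i)  (-0.1705-0.2291i)·(+0.0119+0.1044i)
Y_3^0(R⁻¹ n̂) = -0.123506+0.000000i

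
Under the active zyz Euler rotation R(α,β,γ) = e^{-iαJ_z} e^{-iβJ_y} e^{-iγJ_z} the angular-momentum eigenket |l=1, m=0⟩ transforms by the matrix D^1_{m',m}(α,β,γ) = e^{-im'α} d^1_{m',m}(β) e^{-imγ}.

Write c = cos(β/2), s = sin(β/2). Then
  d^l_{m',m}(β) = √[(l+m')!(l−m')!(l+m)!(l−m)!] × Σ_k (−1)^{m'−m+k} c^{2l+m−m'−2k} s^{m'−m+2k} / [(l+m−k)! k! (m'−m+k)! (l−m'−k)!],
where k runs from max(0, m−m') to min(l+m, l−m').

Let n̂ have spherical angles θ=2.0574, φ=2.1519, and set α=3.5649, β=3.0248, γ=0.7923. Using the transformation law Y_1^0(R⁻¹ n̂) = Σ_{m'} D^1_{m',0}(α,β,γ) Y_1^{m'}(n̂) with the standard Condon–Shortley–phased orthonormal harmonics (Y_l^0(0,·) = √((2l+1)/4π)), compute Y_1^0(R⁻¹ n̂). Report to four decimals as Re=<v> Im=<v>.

Re=0.2348 Im=0.0000

Need the full column D^1_{m',0} for m'=−1..1 at α=3.5649, β=3.0248, γ=0.7923.
cos(β/2)=0.058363, sin(β/2)=0.998295
d^1_{-1,0}: single k=1 term ⇒ +0.082397;  D = -0.075124-0.033847i
d^1_{0,0}: k∈[0..1] ⇒ +0.003406 -0.996594 = -0.993187;  D = -0.993187+0.000000i
d^1_{1,0}: single k=0 term ⇒ -0.082397;  D = +0.075124-0.033847i
Y_1^{m'}(θ=2.0574,φ=2.1519) and Σ D·Y over m':
  (-0.0751-0.0338i)·(-0.1676-0.2553i)  (-0.9932+0.0000i)·(-0.2285+0.0000i)  (+0.0751-0.0338i)·(+0.1676-0.2553i)
Y_1^0(R⁻¹ n̂) = +0.234835+0.000000i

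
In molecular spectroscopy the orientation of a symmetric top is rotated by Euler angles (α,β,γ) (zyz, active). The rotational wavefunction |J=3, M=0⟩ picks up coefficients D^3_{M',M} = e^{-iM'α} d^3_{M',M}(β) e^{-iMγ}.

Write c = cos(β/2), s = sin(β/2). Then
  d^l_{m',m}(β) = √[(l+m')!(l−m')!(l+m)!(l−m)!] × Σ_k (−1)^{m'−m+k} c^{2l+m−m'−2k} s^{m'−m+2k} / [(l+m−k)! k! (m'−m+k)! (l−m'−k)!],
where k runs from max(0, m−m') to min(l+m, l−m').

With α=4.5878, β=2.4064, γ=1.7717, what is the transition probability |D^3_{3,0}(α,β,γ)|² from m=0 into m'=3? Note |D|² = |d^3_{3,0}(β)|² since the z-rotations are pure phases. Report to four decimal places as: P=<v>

P=0.0285

Split into d^3_{3,0}(β=2.4064) × two z-phases.
Half-angle: c=0.359373, s=0.933194. N=√(720·1·6·6)=160.996894
k: max(0,(0)−(3))=0 … min(3+(0),3−(3))=0
  k=0: (−1)^3·160.9969/(36)·0.3594^3·0.9332^3 = -0.168682
d^3_{3,0}(2.4064) = -0.168682
|D^3_{3,0}|² = |d^3_{3,0}(β)|² = (-0.168682)² = 0.028454 (the z-rotation phases have unit modulus)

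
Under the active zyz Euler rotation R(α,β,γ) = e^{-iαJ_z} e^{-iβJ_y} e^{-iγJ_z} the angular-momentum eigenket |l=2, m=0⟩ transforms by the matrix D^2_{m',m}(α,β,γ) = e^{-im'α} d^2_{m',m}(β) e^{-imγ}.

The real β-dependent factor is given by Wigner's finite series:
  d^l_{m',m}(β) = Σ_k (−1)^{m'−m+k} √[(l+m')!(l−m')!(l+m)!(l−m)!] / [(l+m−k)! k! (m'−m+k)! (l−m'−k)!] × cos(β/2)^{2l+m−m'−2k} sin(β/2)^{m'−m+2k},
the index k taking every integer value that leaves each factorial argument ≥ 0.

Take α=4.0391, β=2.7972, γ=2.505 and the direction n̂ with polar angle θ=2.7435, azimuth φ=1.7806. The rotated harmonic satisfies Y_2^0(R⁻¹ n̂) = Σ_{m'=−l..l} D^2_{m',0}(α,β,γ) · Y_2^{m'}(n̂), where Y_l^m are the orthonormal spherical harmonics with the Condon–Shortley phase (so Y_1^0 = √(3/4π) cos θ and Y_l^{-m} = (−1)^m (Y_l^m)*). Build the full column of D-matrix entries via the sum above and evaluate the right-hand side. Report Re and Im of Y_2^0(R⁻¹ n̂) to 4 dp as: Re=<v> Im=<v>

Re=0.2671 Im=0.0000

Need the full column D^2_{m',0} for m'=−2..2 at α=4.0391, β=2.7972, γ=2.505.
cos(β/2)=0.171347, sin(β/2)=0.985211
d^2_{-2,0}: single k=2 term ⇒ +0.069805;  D = -0.015521+0.068057i
d^2_{-1,0}: k∈[1..2] ⇒ +0.012140 -0.401364 = -0.389224;  D = +0.242705+0.304285i
d^2_{0,0}: k∈[0..2] ⇒ +0.000862 -0.113991 +0.942143 = +0.829014;  D = +0.829014+0.000000i
d^2_{1,0}: k∈[0..1] ⇒ -0.012140 +0.401364 = +0.389224;  D = -0.242705+0.304285i
d^2_{2,0}: single k=0 term ⇒ +0.069805;  D = -0.015521-0.068057i
Y_2^{m'}(θ=2.7435,φ=1.7806) and Σ D·Y over m':
  (-0.0155+0.0681i)·(-0.0530+0.0236i)  (+0.2427+0.3043i)·(+0.0575+0.2700i)  (+0.8290+0.0000i)·(+0.4886+0.0000i)  (-0.2427+0.3043i)·(-0.0575+0.2700i)  (-0.0155-0.0681i)·(-0.0530-0.0236i)
Y_2^0(R⁻¹ n̂) = +0.267062-0.000000i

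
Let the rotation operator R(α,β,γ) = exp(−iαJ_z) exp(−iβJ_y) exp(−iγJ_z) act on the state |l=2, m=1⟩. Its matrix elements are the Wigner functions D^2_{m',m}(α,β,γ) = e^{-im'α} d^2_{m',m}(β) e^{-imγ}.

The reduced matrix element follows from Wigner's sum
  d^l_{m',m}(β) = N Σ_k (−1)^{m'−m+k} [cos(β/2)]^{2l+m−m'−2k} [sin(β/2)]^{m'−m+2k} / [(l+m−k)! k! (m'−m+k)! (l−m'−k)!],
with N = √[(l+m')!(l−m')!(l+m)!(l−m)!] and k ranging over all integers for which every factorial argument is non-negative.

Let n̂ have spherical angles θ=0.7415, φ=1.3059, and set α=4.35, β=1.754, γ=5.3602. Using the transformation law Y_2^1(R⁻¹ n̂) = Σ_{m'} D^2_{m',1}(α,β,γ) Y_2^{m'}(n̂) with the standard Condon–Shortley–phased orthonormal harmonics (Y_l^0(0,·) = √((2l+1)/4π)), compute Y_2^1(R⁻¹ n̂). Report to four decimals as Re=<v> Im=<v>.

Re=-0.1912 Im=-0.3196

Need the full column D^2_{m',1} for m'=−2..2 at α=4.35, β=1.754, γ=5.3602.
cos(β/2)=0.639460, sin(β/2)=0.768824
d^2_{-2,1}: single k=3 term ⇒ +0.581198;  D = -0.569819-0.114445i
d^2_{-1,1}: k∈[2..3] ⇒ +0.725108 -0.349388 = +0.375720;  D = +0.199767-0.318212i
d^2_{0,1}: k∈[1..2] ⇒ +0.492429 -0.711820 = -0.219391;  D = -0.132390-0.174944i
d^2_{1,1}: k∈[0..1] ⇒ +0.167207 -0.725108 = -0.557901;  D = +0.535329-0.157084i
d^2_{2,1}: single k=0 term ⇒ -0.402067;  D = -0.030915+0.400876i
Y_2^{m'}(θ=0.7415,φ=1.3059) and Σ D·Y over m':
  (-0.5698-0.1144i)·(-0.1520-0.0890i)  (+0.1998-0.3182i)·(+0.1007-0.3714i)  (-0.1324-0.1749i)·(+0.1992+0.0000i)  (+0.5353-0.1571i)·(-0.1007-0.3714i)  (-0.0309+0.4009i)·(-0.1520+0.0890i)
Y_2^1(R⁻¹ n̂) = -0.191229-0.319631i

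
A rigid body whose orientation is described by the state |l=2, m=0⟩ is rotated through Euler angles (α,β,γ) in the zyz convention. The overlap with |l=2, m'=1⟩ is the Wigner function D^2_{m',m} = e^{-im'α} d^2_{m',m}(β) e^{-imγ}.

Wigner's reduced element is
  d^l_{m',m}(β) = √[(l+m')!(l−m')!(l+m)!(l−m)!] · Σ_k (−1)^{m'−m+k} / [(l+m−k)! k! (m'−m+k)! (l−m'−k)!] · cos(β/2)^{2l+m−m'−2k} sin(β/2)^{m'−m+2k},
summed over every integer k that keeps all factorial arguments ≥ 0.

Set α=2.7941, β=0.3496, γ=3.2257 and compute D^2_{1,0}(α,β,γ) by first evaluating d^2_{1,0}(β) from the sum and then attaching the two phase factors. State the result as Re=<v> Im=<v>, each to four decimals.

Re=0.3706 Im=0.1342

First d^2_{1,0}(β=0.3496), then the phase factors e^{-i(1)α} and e^{-i(0)γ}:
With c≡cos(β/2)=0.984761 and s≡sin(β/2)=0.173911, N=[6·1·2·2]^{1/2}=4.898979
k: max(0,(0)−(1))=0 … min(2+(0),2−(1))=1
  k=0: (−1)^1·4.8990/(2)·0.9848^3·0.1739^1 = -0.406814
  k=1: (−1)^2·4.8990/(2)·0.9848^1·0.1739^3 = +0.012688
d^2_{1,0}(0.3496) = -0.406814 +0.012688 = -0.394126
Attach z-rotation phases: D = e^{-i(1)(2.7941)}·(-0.394126)·e^{-i(0)(3.2257)} = +0.370569+0.134216i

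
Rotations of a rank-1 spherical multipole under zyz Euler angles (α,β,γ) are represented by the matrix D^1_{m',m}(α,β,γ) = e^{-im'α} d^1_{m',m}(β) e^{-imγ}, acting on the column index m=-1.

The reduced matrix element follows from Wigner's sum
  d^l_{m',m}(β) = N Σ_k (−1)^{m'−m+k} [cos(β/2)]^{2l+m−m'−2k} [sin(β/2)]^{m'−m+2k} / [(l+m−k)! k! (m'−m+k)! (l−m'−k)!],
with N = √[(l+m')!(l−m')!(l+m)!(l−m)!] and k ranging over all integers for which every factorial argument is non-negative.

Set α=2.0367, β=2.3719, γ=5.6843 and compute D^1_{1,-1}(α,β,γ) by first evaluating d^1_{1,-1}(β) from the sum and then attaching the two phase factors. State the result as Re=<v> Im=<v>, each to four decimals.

First d^1_{1,-1}(β=2.3719), then the phase factors e^{-i(1)α} and e^{-i(-1)γ}:
Half-angle: c=0.375417, s=0.926856. N=√(2·1·1·2)=2.000000
k: max(0,(-1)−(1))=0 … min(1+(-1),1−(1))=0
  k=0: (−1)^2·2.0000/(2)·0.3754^0·0.9269^2 = +0.859062
d^1_{1,-1}(2.3719) = +0.859062
Attach z-rotation phases: D = e^{-i(1)(2.0367)}·(+0.859062)·e^{-i(-1)(5.6843)} = -0.751410-0.416378i

Re=-0.7514 Im=-0.4164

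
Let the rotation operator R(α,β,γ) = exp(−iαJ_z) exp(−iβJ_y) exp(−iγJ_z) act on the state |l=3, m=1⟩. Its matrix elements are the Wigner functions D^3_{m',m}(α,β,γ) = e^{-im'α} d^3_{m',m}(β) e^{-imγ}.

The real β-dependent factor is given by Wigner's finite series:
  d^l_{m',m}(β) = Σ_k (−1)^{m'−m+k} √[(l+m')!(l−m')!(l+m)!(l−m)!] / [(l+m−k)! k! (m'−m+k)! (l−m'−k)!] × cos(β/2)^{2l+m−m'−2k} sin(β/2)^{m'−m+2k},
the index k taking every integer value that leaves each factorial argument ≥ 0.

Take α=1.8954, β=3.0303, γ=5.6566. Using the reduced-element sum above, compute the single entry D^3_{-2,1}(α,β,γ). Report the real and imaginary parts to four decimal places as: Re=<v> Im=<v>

D^3_{-2,1}(1.8954,3.0303,5.6566) = e^{-i·-2·1.8954}·d^3_{-2,1}(3.0303)·e^{-i·1·5.6566}. Compute d first:
Half-angle: c=0.055618, s=0.998452. N=√(1·120·24·2)=75.894664
k: max(0,(1)−(-2))=3 … min(3+(1),3−(-2))=4
  k=3: (−1)^0·75.8947/(12)·0.0556^3·0.9985^3 = +0.001083
  k=4: (−1)^1·75.8947/(24)·0.0556^1·0.9985^5 = -0.174521
d^3_{-2,1}(3.0303) = +0.001083 -0.174521 = -0.173438
D = (-0.796563-0.604555i)·(-0.173438)·(+0.810035+0.586382i) = +0.050426+0.165946i

Re=0.0504 Im=0.1659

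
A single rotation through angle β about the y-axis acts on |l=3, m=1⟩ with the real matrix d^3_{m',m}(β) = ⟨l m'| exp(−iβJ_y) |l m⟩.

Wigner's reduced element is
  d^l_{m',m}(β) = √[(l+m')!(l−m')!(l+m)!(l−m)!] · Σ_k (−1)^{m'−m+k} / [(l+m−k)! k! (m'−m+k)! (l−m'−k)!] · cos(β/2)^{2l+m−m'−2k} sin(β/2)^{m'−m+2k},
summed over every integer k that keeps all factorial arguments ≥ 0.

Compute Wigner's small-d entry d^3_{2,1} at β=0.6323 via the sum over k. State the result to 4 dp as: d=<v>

d=-0.5993

d^3_{2,1}(β=0.6323) via Wigner's sum:
c=cos(0.6323/2)=0.950439, s=sin(0.6323/2)=0.310910; N=√[120·1·24·2]=75.894664
k∈{0,1} keeps every argument non-negative
  k=0: (−1)^1·75.8947/(24)·0.9504^5·0.3109^1 = -0.762529
  k=1: (−1)^2·75.8947/(12)·0.9504^3·0.3109^3 = +0.163195
d^3_{2,1}(0.6323) = -0.762529 +0.163195 = -0.599335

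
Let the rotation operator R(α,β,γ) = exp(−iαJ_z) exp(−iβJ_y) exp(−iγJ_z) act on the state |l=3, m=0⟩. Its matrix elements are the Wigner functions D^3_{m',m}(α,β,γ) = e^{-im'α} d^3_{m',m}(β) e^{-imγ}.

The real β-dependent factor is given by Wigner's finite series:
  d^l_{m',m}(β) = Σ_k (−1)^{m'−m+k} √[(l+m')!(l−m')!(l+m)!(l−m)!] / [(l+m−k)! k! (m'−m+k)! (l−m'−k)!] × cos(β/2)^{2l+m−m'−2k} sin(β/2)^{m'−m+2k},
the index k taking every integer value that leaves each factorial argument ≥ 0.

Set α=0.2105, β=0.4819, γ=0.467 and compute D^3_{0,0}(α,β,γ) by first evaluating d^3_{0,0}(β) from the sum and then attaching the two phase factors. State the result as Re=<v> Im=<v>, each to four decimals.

Re=0.4103 Im=0.0000

D^3_{0,0}(0.2105,0.4819,0.467) = e^{-i·0·0.2105}·d^3_{0,0}(0.4819)·e^{-i·0·0.467}. Compute d first:
c=cos(0.4819/2)=0.971112, s=sin(0.4819/2)=0.238625; N=√[6·6·6·6]=36.000000
k: max(0,(0)−(0))=0 … min(3+(0),3−(0))=3
  k=0: (−1)^0·36.0000/(36)·0.9711^6·0.2386^0 = +0.838716
  k=1: (−1)^1·36.0000/(4)·0.9711^4·0.2386^2 = -0.455777
  k=2: (−1)^2·36.0000/(4)·0.9711^2·0.2386^4 = +0.027520
  k=3: (−1)^3·36.0000/(36)·0.9711^0·0.2386^6 = -0.000185
d^3_{0,0}(0.4819) = +0.838716 -0.455777 +0.027520 -0.000185 = +0.410275
Phases: e^{-i·(0)·0.2105}=+1.000000+0.000000i, e^{-i·(0)·0.467}=+1.000000+0.000000i ⇒ D=+0.410275+0.000000i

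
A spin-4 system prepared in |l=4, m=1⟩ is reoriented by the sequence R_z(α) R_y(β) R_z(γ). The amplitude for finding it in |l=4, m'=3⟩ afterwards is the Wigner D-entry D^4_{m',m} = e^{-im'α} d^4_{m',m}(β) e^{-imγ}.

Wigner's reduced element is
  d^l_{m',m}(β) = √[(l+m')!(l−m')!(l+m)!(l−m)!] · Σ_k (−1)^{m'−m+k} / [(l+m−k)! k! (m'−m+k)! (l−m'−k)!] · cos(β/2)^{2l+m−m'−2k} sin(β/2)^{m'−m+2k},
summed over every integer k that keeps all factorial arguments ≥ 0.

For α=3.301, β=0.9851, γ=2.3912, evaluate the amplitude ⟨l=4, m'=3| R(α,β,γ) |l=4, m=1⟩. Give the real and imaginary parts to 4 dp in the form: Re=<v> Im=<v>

Re=0.4160 Im=0.1161

Split into d^4_{3,1}(β=0.9851) × two z-phases.
Half-angle: c=0.881130, s=0.472874. N=√(5040·1·120·6)=1904.940944
Admissible k: 0..1 (factorial args all ≥0)
  k=0: (−1)^2·1904.9409/(240)·0.8811^6·0.4729^2 = +0.830618
  k=1: (−1)^3·1904.9409/(144)·0.8811^4·0.4729^4 = -0.398714
d^4_{3,1}(0.9851) = +0.830618 -0.398714 = +0.431904
D = (-0.887815+0.460201i)·(+0.431904)·(-0.731421-0.681926i) = +0.416005+0.116106i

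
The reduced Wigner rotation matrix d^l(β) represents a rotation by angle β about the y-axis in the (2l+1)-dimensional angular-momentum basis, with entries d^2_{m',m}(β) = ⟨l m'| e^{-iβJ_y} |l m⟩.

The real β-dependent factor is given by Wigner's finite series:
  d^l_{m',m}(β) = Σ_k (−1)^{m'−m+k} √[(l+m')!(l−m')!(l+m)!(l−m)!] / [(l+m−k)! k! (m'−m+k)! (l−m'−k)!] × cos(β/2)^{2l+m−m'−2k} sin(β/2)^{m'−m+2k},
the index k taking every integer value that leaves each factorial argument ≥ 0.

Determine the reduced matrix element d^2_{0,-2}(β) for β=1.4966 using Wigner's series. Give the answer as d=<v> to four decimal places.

d=0.6090

d^2_{0,-2}(β=1.4966) via Wigner's sum:
Half-angle: c=0.732847, s=0.680394. N=√(2·2·1·24)=9.797959
k∈{0} keeps every argument non-negative
  k=0: (−1)^2·9.7980/(4)·0.7328^2·0.6804^2 = +0.609007
d^2_{0,-2}(1.4966) = +0.609007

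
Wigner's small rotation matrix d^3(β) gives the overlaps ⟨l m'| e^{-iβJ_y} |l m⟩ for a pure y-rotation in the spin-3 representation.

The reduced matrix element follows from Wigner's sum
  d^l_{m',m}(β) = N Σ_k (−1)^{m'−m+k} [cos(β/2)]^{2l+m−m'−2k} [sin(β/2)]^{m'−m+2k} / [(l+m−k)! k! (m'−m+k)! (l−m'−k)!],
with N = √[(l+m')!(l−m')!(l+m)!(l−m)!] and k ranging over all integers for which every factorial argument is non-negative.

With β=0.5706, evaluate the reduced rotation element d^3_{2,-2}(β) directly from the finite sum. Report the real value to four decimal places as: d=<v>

d=0.0284

d^3_{2,-2}(β=0.5706) via Wigner's sum:
c=cos(0.5706/2)=0.959577, s=sin(0.5706/2)=0.281445; N=√[120·1·1·120]=120.000000
Admissible k: 0..1 (factorial args all ≥0)
  k=0: (−1)^4·120.0000/(24)·0.9596^2·0.2814^4 = +0.028887
  k=1: (−1)^5·120.0000/(120)·0.9596^0·0.2814^6 = -0.000497
d^3_{2,-2}(0.5706) = +0.028887 -0.000497 = +0.028390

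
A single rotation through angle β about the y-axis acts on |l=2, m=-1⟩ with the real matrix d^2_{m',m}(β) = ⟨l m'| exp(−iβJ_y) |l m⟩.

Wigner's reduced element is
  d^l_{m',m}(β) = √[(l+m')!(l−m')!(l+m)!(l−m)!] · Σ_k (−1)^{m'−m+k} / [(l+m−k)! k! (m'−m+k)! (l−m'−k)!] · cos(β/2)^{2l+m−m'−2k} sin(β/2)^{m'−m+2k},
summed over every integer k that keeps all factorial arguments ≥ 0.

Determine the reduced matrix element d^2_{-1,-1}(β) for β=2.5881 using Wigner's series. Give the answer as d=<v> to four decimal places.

d=-0.2017

d^2_{-1,-1}(β=2.5881) via Wigner's sum:
Half-angle: c=0.273227, s=0.961950. N=√(1·6·1·6)=6.000000
k: max(0,(-1)−(-1))=0 … min(2+(-1),2−(-1))=1
  k=0: (−1)^0·6.0000/(6)·0.2732^4·0.9619^0 = +0.005573
  k=1: (−1)^1·6.0000/(2)·0.2732^2·0.9619^2 = -0.207240
d^2_{-1,-1}(2.5881) = +0.005573 -0.207240 = -0.201667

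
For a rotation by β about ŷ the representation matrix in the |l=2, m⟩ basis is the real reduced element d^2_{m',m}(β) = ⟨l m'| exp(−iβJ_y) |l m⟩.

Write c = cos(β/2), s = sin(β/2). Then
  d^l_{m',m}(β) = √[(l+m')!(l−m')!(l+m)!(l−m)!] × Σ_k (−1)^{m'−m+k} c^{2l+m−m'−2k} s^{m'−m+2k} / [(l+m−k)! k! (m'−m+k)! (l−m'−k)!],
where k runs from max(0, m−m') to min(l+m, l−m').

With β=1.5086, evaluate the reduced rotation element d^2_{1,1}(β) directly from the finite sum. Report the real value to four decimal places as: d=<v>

d^2_{1,1}(β=1.5086) via Wigner's sum:
With c≡cos(β/2)=0.728751 and s≡sin(β/2)=0.684779, N=[6·1·6·1]^{1/2}=6.000000
The bounds max(0,m−m')=0 and min(l+m,l−m')=1 give 2 terms
  k=0: (−1)^0·6.0000/(6)·0.7288^4·0.6848^0 = +0.282044
  k=1: (−1)^1·6.0000/(2)·0.7288^2·0.6848^2 = -0.747102
d^2_{1,1}(1.5086) = +0.282044 -0.747102 = -0.465058

d=-0.4651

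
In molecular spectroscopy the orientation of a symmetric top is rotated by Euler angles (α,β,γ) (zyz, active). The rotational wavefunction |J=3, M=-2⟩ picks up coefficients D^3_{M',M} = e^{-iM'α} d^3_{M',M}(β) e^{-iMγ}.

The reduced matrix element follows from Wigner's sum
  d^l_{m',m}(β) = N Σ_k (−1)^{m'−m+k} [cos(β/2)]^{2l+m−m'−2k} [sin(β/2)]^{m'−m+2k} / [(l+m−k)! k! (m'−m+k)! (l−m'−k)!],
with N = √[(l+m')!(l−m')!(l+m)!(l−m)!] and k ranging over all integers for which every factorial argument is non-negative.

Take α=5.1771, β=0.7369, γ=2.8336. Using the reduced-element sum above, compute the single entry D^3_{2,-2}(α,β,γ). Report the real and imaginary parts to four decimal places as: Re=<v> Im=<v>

Re=-0.0018 Im=0.0710

Split into d^3_{2,-2}(β=0.7369) × two z-phases.
Half-angle: c=0.932887, s=0.360170. N=√(120·1·1·120)=120.000000
k: max(0,(-2)−(2))=0 … min(3+(-2),3−(2))=1
  k=0: (−1)^4·120.0000/(24)·0.9329^2·0.3602^4 = +0.073225
  k=1: (−1)^5·120.0000/(120)·0.9329^0·0.3602^6 = -0.002183
d^3_{2,-2}(0.7369) = +0.073225 -0.002183 = +0.071042
Attach z-rotation phases: D = e^{-i(2)(5.1771)}·(+0.071042)·e^{-i(-2)(2.8336)} = -0.001803+0.071019i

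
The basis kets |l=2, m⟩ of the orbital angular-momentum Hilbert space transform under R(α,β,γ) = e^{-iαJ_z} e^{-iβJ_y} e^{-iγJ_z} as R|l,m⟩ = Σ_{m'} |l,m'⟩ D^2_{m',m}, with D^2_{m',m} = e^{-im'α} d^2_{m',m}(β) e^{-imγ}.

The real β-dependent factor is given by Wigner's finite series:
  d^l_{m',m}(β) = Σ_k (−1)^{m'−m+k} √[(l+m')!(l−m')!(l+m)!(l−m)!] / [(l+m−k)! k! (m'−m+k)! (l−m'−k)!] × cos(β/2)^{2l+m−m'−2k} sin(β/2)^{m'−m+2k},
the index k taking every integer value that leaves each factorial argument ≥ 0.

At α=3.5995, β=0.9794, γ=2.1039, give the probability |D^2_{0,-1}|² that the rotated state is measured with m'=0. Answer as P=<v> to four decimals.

Split into d^2_{0,-1}(β=0.9794) × two z-phases.
Half-angle: c=0.882474, s=0.470361. N=√(2·2·1·6)=4.898979
k: max(0,(-1)−(0))=0 … min(2+(-1),2−(0))=1
  k=0: (−1)^1·4.8990/(2)·0.8825^3·0.4704^1 = -0.791795
  k=1: (−1)^2·4.8990/(2)·0.8825^1·0.4704^3 = +0.224943
d^2_{0,-1}(0.9794) = -0.791795 +0.224943 = -0.566852
|D^2_{0,-1}|² = |d^2_{0,-1}(β)|² = (-0.566852)² = 0.321322 (the z-rotation phases have unit modulus)

P=0.3213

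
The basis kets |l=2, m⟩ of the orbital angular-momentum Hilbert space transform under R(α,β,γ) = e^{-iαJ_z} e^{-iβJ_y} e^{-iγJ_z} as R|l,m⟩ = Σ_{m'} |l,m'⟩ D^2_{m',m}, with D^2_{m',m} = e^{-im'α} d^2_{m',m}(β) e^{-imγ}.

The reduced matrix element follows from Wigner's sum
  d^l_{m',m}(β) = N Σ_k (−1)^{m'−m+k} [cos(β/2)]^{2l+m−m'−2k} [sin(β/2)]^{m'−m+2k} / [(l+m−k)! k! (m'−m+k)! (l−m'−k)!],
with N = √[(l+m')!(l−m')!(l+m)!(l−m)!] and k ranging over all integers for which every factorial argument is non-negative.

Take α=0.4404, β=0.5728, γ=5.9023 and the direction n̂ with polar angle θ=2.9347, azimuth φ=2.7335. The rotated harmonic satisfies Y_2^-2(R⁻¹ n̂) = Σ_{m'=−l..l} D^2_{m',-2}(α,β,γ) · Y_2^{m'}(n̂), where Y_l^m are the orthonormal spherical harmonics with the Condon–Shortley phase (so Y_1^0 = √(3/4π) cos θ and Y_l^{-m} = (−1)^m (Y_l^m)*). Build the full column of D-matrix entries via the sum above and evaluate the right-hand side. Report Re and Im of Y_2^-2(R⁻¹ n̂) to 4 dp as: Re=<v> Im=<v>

Re=0.0076 Im=-0.0757

Need the full column D^2_{m',-2} for m'=−2..2 at α=0.4404, β=0.5728, γ=5.9023.
cos(β/2)=0.959267, sin(β/2)=0.282501
d^2_{-2,-2}: single k=0 term ⇒ +0.846756;  D = +0.840764+0.100551i
d^2_{-1,-2}: single k=0 term ⇒ -0.498733;  D = -0.473200+0.157533i
d^2_{0,-2}: single k=0 term ⇒ +0.179885;  D = +0.130167-0.124157i
d^2_{1,-2}: single k=0 term ⇒ -0.043254;  D = -0.015586+0.040349i
d^2_{2,-2}: single k=0 term ⇒ +0.006369;  D = -0.000457-0.006353i
Y_2^{m'}(θ=2.9347,φ=2.7335) and Σ D·Y over m':
  (+0.8408+0.1006i)·(+0.0112+0.0119i)  (-0.4732+0.1575i)·(+0.1426+0.0616i)  (+0.1302-0.1242i)·(+0.5909+0.0000i)  (-0.0156+0.0403i)·(-0.1426+0.0616i)  (-0.0005-0.0064i)·(+0.0112-0.0119i)
Y_2^-2(R⁻¹ n̂) = +0.007590-0.075739i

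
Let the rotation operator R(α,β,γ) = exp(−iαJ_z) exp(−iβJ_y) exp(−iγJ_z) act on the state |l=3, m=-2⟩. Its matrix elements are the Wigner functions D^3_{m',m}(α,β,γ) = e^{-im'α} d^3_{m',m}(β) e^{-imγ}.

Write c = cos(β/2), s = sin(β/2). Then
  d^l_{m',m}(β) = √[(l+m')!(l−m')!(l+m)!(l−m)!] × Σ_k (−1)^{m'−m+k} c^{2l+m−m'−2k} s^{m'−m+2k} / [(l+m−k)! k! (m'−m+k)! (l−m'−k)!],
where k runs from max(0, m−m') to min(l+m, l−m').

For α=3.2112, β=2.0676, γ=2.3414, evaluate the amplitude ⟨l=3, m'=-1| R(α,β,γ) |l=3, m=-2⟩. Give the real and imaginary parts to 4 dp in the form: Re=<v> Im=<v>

D^3_{-1,-2}(3.2112,2.0676,2.3414) = e^{-i·-1·3.2112}·d^3_{-1,-2}(2.0676)·e^{-i·-2·2.3414}. Compute d first:
Half-angle: c=0.511557, s=0.859249. N=√(2·24·1·120)=75.894664
k∈{0,1} keeps every argument non-negative
  k=0: (−1)^1·75.8947/(24)·0.5116^5·0.8592^1 = -0.095190
  k=1: (−1)^2·75.8947/(12)·0.5116^3·0.8592^3 = +0.537119
d^3_{-1,-2}(2.0676) = -0.095190 +0.537119 = +0.441929
Attach z-rotation phases: D = e^{-i(-1)(3.2112)}·(+0.441929)·e^{-i(-2)(2.3414)} = -0.017681+0.441575i

Re=-0.0177 Im=0.4416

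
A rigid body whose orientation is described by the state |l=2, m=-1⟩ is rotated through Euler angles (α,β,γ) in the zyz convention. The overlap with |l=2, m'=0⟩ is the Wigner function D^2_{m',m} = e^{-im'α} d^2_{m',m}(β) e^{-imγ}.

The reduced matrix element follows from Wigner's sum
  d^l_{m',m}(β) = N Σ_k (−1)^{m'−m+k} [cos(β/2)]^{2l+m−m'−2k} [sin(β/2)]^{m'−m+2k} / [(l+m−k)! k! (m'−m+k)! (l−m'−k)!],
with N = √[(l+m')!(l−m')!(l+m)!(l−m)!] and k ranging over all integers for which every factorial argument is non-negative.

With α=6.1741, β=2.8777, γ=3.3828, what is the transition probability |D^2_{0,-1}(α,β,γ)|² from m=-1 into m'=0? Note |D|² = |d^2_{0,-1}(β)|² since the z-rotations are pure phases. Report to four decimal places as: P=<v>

First d^2_{0,-1}(β=2.8777), then the phase factors e^{-i(0)α} and e^{-i(-1)γ}:
Half-angle: c=0.131564, s=0.991308. N=√(2·2·1·6)=4.898979
The bounds max(0,m−m')=0 and min(l+m,l−m')=1 give 2 terms
  k=0: (−1)^1·4.8990/(2)·0.1316^3·0.9913^1 = -0.005530
  k=1: (−1)^2·4.8990/(2)·0.1316^1·0.9913^3 = +0.313933
d^2_{0,-1}(2.8777) = -0.005530 +0.313933 = +0.308404
|D^2_{0,-1}|² = |d^2_{0,-1}(β)|² = (+0.308404)² = 0.095113 (the z-rotation phases have unit modulus)

P=0.0951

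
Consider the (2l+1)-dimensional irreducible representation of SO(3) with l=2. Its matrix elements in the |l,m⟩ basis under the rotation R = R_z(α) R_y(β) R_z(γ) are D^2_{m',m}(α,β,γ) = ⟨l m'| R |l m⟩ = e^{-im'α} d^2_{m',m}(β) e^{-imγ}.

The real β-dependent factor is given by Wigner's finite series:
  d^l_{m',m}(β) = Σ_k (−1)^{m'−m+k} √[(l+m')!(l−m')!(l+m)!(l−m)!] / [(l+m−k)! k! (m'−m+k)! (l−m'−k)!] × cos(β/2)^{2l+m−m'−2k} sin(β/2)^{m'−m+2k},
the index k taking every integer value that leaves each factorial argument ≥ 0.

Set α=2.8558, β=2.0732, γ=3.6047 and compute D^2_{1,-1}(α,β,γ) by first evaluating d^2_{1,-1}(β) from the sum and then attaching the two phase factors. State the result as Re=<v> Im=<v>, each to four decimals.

D^2_{1,-1}(2.8558,2.0732,3.6047) = e^{-i·1·2.8558}·d^2_{1,-1}(2.0732)·e^{-i·-1·3.6047}. Compute d first:
Half-angle: c=0.509150, s=0.860678. N=√(6·1·1·6)=6.000000
The bounds max(0,m−m')=0 and min(l+m,l−m')=1 give 2 terms
  k=0: (−1)^2·6.0000/(2)·0.5091^2·0.8607^2 = +0.576094
  k=1: (−1)^3·6.0000/(6)·0.5091^0·0.8607^4 = -0.548735
d^2_{1,-1}(2.0732) = +0.576094 -0.548735 = +0.027359
D = (-0.959438-0.281918i)·(+0.027359)·(-0.894669-0.446730i) = +0.020039+0.018627i

Re=0.0200 Im=0.0186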